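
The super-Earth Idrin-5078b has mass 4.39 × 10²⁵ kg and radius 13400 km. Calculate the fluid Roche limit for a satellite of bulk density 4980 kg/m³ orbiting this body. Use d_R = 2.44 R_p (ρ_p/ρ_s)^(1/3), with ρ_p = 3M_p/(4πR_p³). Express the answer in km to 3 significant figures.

ρ_p = 3M_p/(4πR_p³) = 3 × (4.39 × 10²⁵) / (4π × (1.34 × 10⁷ m)³) = 4360 kg/m³
d_R = 2.44 × 13400 km × (4360/4980)^(1/3)
    = 31300 km

31300 km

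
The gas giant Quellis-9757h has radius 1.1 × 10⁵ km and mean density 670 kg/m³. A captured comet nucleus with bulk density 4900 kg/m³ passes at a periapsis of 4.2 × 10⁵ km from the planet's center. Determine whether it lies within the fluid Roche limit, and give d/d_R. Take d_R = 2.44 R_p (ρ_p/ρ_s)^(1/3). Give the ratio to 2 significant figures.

outside; d/d_R ≈ 3.0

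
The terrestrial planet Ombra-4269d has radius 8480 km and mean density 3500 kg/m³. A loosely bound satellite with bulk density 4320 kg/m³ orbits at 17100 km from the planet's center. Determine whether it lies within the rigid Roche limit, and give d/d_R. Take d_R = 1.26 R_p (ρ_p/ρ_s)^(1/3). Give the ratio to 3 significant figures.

d_R = 1.26 × (8480 km) × (3500/4320)^(1/3) = 9961 km
d/d_R = (17100) / (9961) = 1.72
Since d/d_R > 1, the body is outside the Roche limit.

outside; d/d_R ≈ 1.72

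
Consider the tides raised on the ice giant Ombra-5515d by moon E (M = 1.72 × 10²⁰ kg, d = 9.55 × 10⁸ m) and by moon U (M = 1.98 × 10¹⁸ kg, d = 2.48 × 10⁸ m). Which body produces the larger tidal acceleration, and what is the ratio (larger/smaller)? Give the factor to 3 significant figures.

Compare M/d³ for the two perturbers:
Moon E: (1.72 × 10²⁰) / (9.55 × 10⁸)³ = 1.975 × 10⁻⁷
Moon U: (1.98 × 10¹⁸) / (2.48 × 10⁸)³ = 1.298 × 10⁻⁷
Ratio (larger/smaller) = 1.52

Moon E, by a factor of ≈ 1.52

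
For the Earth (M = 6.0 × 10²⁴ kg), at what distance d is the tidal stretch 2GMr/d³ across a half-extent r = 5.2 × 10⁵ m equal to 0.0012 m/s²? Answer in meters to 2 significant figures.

7.0 × 10⁷ m

2GMr/d³ = a_tidal  ⇒  d = (2GMr / a_tidal)^(1/3)
d = (2 × 6.674×10⁻¹¹ × (6.0 × 10²⁴) × (5.2 × 10⁵) / (0.0012))^(1/3)
  = 7.0 × 10⁷ m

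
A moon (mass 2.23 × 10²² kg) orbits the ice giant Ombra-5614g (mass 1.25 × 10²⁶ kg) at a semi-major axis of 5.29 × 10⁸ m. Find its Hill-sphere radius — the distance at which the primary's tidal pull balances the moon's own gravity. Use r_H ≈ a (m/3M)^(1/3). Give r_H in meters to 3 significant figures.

2.06 × 10⁷ m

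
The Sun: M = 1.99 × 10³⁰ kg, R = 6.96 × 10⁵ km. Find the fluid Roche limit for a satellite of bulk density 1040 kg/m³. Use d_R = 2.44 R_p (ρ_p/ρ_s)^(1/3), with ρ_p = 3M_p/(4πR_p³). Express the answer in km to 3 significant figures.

1.88 × 10⁶ km

ρ_p = 3M_p/(4πR_p³) = 3 × (1.99 × 10³⁰) / (4π × (6.96 × 10⁸ m)³) = 1410 kg/m³
d_R = 2.44 × 6.96 × 10⁵ km × (1410/1040)^(1/3)
    = 1.88 × 10⁶ km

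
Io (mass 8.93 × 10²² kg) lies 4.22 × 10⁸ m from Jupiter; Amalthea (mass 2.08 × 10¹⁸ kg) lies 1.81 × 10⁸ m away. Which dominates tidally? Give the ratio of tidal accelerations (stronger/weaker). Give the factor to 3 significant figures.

The tide-raising term goes as M/d³ (the gradient of a 1/d² field).
Io: (8.93 × 10²²) / (4.22 × 10⁸)³ = 1.188 × 10⁻³
Amalthea: (2.08 × 10¹⁸) / (1.81 × 10⁸)³ = 3.508 × 10⁻⁷
Ratio (larger/smaller) = 3390

Io, by a factor of ≈ 3390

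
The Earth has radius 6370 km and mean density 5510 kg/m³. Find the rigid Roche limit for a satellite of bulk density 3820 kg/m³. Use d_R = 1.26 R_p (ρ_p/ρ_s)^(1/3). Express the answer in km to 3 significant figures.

d_R = 1.26 × 6370 km × (5510/3820)^(1/3)
    = 9070 km

9070 km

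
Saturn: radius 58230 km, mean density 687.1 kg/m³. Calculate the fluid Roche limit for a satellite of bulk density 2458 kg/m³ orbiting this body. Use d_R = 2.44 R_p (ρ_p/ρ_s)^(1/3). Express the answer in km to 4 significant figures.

92900 km

d_R = 2.44 × 58230 km × (687.1/2458)^(1/3)
    = 92900 km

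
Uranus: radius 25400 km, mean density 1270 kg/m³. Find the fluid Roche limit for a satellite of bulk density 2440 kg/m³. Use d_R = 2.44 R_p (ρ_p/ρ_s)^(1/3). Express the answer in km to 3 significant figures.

d_R = 2.44 × 25400 km × (1270/2440)^(1/3)
    = 49900 km

49900 km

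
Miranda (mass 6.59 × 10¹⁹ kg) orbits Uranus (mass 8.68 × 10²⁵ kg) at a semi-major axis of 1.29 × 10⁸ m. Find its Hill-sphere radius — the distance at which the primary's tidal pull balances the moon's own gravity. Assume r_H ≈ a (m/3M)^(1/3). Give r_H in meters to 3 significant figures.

8.16 × 10⁵ m

r_H ≈ a (m/3M)^(1/3)
    = (1.29 × 10⁸) × (6.59 × 10¹⁹ / (3 × 8.68 × 10²⁵))^(1/3)
    = 8.16 × 10⁵ m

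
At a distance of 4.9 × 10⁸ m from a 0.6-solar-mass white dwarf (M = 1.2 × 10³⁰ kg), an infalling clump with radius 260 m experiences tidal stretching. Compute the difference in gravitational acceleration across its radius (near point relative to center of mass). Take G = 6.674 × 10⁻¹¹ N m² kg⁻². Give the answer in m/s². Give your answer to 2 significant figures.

3.5 × 10⁻⁴ m/s²

Δa = 2GMr/d³
   = 2 × (6.674 × 10⁻¹¹) × (1.2 × 10³⁰) × (260) / (4.9 × 10⁸)³
   = 3.5 × 10⁻⁴ m/s²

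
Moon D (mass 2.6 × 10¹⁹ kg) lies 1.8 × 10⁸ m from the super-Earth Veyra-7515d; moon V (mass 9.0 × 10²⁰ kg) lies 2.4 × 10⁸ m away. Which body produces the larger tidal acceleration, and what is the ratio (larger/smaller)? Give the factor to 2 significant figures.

Tidal stretch scales as M/d³; compute that for each body.
Moon D: (2.6 × 10¹⁹) / (1.8 × 10⁸)³ = 4.458 × 10⁻⁶
Moon V: (9.0 × 10²⁰) / (2.4 × 10⁸)³ = 6.510 × 10⁻⁵
Ratio (larger/smaller) = 15

Moon V, by a factor of ≈ 15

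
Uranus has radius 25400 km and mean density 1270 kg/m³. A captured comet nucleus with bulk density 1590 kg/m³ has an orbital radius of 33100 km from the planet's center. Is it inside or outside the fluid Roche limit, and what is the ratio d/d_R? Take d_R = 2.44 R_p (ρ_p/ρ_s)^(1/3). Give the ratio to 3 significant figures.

d_R = 2.44 × (25400 km) × (1270/1590)^(1/3) = 57500 km
d/d_R = (33100) / (57500) = 0.576
Since d/d_R < 1, the body is inside the Roche limit.

inside; d/d_R ≈ 0.576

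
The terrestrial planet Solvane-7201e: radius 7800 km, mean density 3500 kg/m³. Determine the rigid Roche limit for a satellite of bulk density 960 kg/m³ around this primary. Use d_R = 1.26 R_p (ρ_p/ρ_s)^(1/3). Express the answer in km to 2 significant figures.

d_R = 1.26 × 7800 km × (3500/960)^(1/3)
    = 15000 km

15000 km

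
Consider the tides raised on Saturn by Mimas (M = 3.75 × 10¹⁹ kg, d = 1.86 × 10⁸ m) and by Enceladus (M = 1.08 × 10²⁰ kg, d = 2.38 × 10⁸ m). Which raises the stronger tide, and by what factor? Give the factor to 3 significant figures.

Compare M/d³ for the two perturbers:
Mimas: (3.75 × 10¹⁹) / (1.86 × 10⁸)³ = 5.828 × 10⁻⁶
Enceladus: (1.08 × 10²⁰) / (2.38 × 10⁸)³ = 8.011 × 10⁻⁶
Ratio (larger/smaller) = 1.37

Enceladus, by a factor of ≈ 1.37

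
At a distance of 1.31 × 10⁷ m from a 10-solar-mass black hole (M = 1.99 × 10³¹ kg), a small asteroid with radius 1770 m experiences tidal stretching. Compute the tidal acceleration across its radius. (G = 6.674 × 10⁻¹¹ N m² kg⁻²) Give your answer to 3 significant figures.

2.09 × 10³ m/s²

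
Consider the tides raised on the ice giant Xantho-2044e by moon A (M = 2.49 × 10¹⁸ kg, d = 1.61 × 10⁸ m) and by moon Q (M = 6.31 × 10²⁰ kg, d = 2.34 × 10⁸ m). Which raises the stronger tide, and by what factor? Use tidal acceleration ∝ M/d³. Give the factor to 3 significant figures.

Moon Q, by a factor of ≈ 82.5

Compare M/d³ for the two perturbers:
Moon A: (2.49 × 10¹⁸) / (1.61 × 10⁸)³ = 5.967 × 10⁻⁷
Moon Q: (6.31 × 10²⁰) / (2.34 × 10⁸)³ = 4.925 × 10⁻⁵
Ratio (larger/smaller) = 82.5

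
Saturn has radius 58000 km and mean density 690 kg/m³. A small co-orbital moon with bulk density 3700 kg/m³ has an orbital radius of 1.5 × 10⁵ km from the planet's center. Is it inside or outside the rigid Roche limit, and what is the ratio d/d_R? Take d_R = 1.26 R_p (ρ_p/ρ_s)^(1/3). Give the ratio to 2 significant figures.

outside; d/d_R ≈ 3.6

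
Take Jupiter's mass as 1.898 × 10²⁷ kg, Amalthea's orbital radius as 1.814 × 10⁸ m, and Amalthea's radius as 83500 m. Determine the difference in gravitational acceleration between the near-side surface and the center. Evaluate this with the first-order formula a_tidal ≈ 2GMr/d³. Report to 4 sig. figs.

Δa = 2GMr/d³
   = 2 × (6.674 × 10⁻¹¹) × (1.898 × 10²⁷) × (83500) / (1.814 × 10⁸)³
   = 3.544 × 10⁻³ m/s²

3.544 × 10⁻³ m/s²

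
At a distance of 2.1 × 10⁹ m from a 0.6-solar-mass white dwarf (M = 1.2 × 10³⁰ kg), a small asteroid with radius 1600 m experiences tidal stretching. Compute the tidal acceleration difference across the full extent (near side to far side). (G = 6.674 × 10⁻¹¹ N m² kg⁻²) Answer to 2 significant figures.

5.5 × 10⁻⁵ m/s²

Differencing GM/(d−r)² and GM/(d+r)² to first order in r/d gives 4GMr/d³.
Δa = 4GMr/d³
   = 4 × (6.674 × 10⁻¹¹) × (1.2 × 10³⁰) × (1600) / (2.1 × 10⁹)³
   = 5.5 × 10⁻⁵ m/s²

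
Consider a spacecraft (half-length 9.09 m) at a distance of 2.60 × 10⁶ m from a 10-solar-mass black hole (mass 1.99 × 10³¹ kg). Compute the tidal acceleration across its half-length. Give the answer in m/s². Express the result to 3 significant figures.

1.37 × 10³ m/s²

Δa = 2GMr/d³
   = 2 × (6.674 × 10⁻¹¹) × (1.99 × 10³¹) × (9.09) / (2.60 × 10⁶)³
   = 1.37 × 10³ m/s²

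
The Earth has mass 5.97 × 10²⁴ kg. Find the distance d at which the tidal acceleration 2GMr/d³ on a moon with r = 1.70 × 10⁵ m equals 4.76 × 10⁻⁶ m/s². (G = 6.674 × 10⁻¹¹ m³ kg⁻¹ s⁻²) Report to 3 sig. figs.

3.05 × 10⁸ m

2GMr/d³ = a_tidal  ⇒  d = (2GMr / a_tidal)^(1/3)
d = (2 × 6.674×10⁻¹¹ × (5.97 × 10²⁴) × (1.70 × 10⁵) / (4.76 × 10⁻⁶))^(1/3)
  = 3.05 × 10⁸ m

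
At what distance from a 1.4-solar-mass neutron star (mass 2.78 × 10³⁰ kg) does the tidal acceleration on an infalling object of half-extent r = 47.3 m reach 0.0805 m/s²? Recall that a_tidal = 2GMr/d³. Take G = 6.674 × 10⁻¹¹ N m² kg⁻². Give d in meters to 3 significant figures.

2GMr/d³ = a_tidal  ⇒  d = (2GMr / a_tidal)^(1/3)
d = (2 × 6.674×10⁻¹¹ × (2.78 × 10³⁰) × (47.3) / (0.0805))^(1/3)
  = 6.02 × 10⁷ m

6.02 × 10⁷ m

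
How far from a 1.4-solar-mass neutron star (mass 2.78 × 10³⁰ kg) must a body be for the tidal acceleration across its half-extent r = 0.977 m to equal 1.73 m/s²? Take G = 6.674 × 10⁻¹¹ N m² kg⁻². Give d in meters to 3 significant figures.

2GMr/d³ = a_tidal  ⇒  d = (2GMr / a_tidal)^(1/3)
d = (2 × 6.674×10⁻¹¹ × (2.78 × 10³⁰) × (0.977) / (1.73))^(1/3)
  = 5.94 × 10⁶ m

5.94 × 10⁶ m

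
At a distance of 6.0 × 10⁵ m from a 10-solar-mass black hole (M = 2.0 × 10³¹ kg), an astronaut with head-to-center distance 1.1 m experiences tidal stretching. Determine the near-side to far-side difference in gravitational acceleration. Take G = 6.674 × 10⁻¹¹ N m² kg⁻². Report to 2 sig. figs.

Δa = 4GMr/d³
   = 4 × (6.674 × 10⁻¹¹) × (2.0 × 10³¹) × (1.1) / (6.0 × 10⁵)³
   = 2.7 × 10⁴ m/s²

2.7 × 10⁴ m/s²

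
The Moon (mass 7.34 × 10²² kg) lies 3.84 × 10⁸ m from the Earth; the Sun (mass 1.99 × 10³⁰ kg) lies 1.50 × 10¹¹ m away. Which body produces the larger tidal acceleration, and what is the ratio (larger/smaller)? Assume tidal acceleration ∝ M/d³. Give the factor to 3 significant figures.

The tide-raising term goes as M/d³ (the gradient of a 1/d² field).
The Moon: (7.34 × 10²²) / (3.84 × 10⁸)³ = 1.296 × 10⁻³
The Sun: (1.99 × 10³⁰) / (1.50 × 10¹¹)³ = 5.896 × 10⁻⁴
Ratio (larger/smaller) = 2.20

The Moon, by a factor of ≈ 2.20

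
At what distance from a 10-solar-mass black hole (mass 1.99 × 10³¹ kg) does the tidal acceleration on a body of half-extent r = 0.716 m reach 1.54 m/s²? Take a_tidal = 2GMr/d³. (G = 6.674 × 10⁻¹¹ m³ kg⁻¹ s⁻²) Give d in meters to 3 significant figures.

1.07 × 10⁷ m

2GMr/d³ = a_tidal  ⇒  d = (2GMr / a_tidal)^(1/3)
d = (2 × 6.674×10⁻¹¹ × (1.99 × 10³¹) × (0.716) / (1.54))^(1/3)
  = 1.07 × 10⁷ m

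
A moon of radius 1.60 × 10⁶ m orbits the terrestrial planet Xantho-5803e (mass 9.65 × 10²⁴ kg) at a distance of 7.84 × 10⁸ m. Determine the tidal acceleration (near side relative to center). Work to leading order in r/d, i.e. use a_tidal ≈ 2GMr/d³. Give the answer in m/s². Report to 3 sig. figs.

Δa = 2GMr/d³
   = 2 × (6.674 × 10⁻¹¹) × (9.65 × 10²⁴) × (1.60 × 10⁶) / (7.84 × 10⁸)³
   = 4.28 × 10⁻⁶ m/s²

4.28 × 10⁻⁶ m/s²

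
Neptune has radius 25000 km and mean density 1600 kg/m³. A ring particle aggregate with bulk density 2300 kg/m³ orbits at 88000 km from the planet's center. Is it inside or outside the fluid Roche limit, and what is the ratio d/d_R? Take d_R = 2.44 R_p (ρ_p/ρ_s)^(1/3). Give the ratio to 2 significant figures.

outside; d/d_R ≈ 1.6

d_R = 2.44 × (25000 km) × (1600/2300)^(1/3) = 54050 km
d/d_R = (88000) / (54050) = 1.6
Since d/d_R > 1, the body is outside the Roche limit.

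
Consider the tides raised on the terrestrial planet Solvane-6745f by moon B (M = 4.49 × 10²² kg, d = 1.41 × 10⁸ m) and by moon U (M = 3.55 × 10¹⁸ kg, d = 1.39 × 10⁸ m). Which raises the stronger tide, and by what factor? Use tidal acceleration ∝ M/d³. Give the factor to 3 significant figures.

The tide-raising term goes as M/d³ (the gradient of a 1/d² field).
Moon B: (4.49 × 10²²) / (1.41 × 10⁸)³ = 1.602 × 10⁻²
Moon U: (3.55 × 10¹⁸) / (1.39 × 10⁸)³ = 1.322 × 10⁻⁶
Ratio (larger/smaller) = 12100

Moon B, by a factor of ≈ 12100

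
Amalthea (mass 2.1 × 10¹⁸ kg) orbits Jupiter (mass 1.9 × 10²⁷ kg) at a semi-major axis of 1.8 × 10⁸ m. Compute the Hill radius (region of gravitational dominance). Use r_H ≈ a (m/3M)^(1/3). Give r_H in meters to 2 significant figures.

1.3 × 10⁵ m

r_H ≈ a (m/3M)^(1/3)
    = (1.8 × 10⁸) × (2.1 × 10¹⁸ / (3 × 1.9 × 10²⁷))^(1/3)
    = 1.3 × 10⁵ m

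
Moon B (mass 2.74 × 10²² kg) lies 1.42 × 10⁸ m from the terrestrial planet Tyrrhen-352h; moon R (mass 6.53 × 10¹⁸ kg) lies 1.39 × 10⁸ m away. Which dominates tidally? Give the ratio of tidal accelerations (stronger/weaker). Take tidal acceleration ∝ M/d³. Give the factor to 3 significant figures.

Moon B, by a factor of ≈ 3940

Tidal stretch scales as M/d³; compute that for each body.
Moon B: (2.74 × 10²²) / (1.42 × 10⁸)³ = 9.569 × 10⁻³
Moon R: (6.53 × 10¹⁸) / (1.39 × 10⁸)³ = 2.431 × 10⁻⁶
Ratio (larger/smaller) = 3940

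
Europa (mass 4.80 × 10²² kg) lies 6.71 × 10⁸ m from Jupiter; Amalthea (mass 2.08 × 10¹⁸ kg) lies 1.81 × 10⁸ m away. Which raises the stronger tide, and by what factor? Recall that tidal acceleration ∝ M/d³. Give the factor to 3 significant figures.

Tidal stretch scales as M/d³; compute that for each body.
Europa: (4.80 × 10²²) / (6.71 × 10⁸)³ = 1.589 × 10⁻⁴
Amalthea: (2.08 × 10¹⁸) / (1.81 × 10⁸)³ = 3.508 × 10⁻⁷
Ratio (larger/smaller) = 453

Europa, by a factor of ≈ 453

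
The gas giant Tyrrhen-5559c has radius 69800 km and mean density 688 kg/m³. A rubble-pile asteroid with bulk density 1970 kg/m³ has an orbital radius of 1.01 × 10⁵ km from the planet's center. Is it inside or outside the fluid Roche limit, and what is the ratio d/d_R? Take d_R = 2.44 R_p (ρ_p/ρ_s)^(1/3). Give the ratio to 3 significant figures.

d_R = 2.44 × (69800 km) × (688/1970)^(1/3) = 1.199 × 10⁵ km
d/d_R = (1.01 × 10⁵) / (1.199 × 10⁵) = 0.842
Since d/d_R < 1, the body is inside the Roche limit.

inside; d/d_R ≈ 0.842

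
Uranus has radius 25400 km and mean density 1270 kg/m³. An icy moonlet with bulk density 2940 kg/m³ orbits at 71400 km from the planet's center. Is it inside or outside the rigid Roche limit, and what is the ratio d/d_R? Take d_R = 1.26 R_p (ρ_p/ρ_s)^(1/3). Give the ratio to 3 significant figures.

d_R = 1.26 × (25400 km) × (1270/2940)^(1/3) = 24190 km
d/d_R = (71400) / (24190) = 2.95
Since d/d_R > 1, the body is outside the Roche limit.

outside; d/d_R ≈ 2.95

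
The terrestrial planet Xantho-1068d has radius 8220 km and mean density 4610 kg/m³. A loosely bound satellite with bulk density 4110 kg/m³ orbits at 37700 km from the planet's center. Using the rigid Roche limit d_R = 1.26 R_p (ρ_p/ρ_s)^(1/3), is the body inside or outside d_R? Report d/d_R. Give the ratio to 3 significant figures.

outside; d/d_R ≈ 3.50

d_R = 1.26 × (8220 km) × (4610/4110)^(1/3) = 10760 km
d/d_R = (37700) / (10760) = 3.50
Since d/d_R > 1, the body is outside the Roche limit.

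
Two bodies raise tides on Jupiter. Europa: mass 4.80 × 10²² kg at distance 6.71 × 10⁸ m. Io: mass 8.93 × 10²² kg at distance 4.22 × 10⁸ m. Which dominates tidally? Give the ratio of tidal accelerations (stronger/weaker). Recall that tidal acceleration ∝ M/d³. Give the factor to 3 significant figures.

The tide-raising term goes as M/d³ (the gradient of a 1/d² field).
Europa: (4.80 × 10²²) / (6.71 × 10⁸)³ = 1.589 × 10⁻⁴
Io: (8.93 × 10²²) / (4.22 × 10⁸)³ = 1.188 × 10⁻³
Ratio (larger/smaller) = 7.48

Io, by a factor of ≈ 7.48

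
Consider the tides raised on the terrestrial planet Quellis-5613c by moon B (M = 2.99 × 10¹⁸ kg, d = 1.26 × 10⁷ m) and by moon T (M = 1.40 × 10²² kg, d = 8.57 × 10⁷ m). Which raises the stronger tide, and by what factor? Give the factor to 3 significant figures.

Moon T, by a factor of ≈ 14.9

Tidal stretch scales as M/d³; compute that for each body.
Moon B: (2.99 × 10¹⁸) / (1.26 × 10⁷)³ = 1.495 × 10⁻³
Moon T: (1.40 × 10²²) / (8.57 × 10⁷)³ = 2.224 × 10⁻²
Ratio (larger/smaller) = 14.9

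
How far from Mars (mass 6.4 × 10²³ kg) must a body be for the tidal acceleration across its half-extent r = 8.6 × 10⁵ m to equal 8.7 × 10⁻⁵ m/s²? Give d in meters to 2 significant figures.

2GMr/d³ = a_tidal  ⇒  d = (2GMr / a_tidal)^(1/3)
d = (2 × 6.674×10⁻¹¹ × (6.4 × 10²³) × (8.6 × 10⁵) / (8.7 × 10⁻⁵))^(1/3)
  = 9.5 × 10⁷ m

9.5 × 10⁷ m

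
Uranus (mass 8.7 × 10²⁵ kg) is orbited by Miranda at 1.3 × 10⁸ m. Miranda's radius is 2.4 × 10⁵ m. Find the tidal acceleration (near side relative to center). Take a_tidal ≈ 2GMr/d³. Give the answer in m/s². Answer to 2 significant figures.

1.3 × 10⁻³ m/s²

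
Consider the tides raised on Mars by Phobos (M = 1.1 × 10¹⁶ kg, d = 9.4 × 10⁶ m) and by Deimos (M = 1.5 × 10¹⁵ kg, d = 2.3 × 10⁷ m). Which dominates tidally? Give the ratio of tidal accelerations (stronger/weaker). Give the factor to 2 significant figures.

Phobos, by a factor of ≈ 110

Tidal stretch scales as M/d³; compute that for each body.
Phobos: (1.1 × 10¹⁶) / (9.4 × 10⁶)³ = 1.324 × 10⁻⁵
Deimos: (1.5 × 10¹⁵) / (2.3 × 10⁷)³ = 1.233 × 10⁻⁷
Ratio (larger/smaller) = 110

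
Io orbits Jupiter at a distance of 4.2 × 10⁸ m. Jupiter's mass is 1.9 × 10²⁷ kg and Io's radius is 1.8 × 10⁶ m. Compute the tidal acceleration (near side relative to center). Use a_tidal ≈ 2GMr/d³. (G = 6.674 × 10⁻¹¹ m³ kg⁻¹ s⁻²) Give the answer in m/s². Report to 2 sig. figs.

6.2 × 10⁻³ m/s²

The tidal stretch is the gradient of GM/d² times the body's extent r, hence the 1/d³ dependence.
Δa = 2GMr/d³
   = 2 × (6.674 × 10⁻¹¹) × (1.9 × 10²⁷) × (1.8 × 10⁶) / (4.2 × 10⁸)³
   = 6.2 × 10⁻³ m/s²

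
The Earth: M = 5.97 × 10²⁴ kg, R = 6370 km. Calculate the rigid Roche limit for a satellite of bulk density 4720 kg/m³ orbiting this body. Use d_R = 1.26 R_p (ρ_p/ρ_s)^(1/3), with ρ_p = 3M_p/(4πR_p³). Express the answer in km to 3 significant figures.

ρ_p = 3M_p/(4πR_p³) = 3 × (5.97 × 10²⁴) / (4π × (6.37 × 10⁶ m)³) = 5510 kg/m³
d_R = 1.26 × 6370 km × (5510/4720)^(1/3)
    = 8450 km

8450 km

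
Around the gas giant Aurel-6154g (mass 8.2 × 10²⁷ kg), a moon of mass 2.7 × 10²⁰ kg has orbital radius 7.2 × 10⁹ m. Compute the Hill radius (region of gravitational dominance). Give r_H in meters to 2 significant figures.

r_H ≈ a (m/3M)^(1/3)
    = (7.2 × 10⁹) × (2.7 × 10²⁰ / (3 × 8.2 × 10²⁷))^(1/3)
    = 1.6 × 10⁷ m

1.6 × 10⁷ m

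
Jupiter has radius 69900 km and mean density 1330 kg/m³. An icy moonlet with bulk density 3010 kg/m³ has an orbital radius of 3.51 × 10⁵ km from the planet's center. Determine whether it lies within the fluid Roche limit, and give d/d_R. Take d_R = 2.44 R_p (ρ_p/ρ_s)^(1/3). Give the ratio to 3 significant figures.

d_R = 2.44 × (69900 km) × (1330/3010)^(1/3) = 1.299 × 10⁵ km
d/d_R = (3.51 × 10⁵) / (1.299 × 10⁵) = 2.70
Since d/d_R > 1, the body is outside the Roche limit.

outside; d/d_R ≈ 2.70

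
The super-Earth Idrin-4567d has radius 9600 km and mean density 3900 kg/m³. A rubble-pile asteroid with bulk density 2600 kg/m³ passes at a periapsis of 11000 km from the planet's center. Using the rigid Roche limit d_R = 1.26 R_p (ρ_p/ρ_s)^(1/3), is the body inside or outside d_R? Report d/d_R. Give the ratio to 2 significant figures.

d_R = 1.26 × (9600 km) × (3900/2600)^(1/3) = 13850 km
d/d_R = (11000) / (13850) = 0.79
Since d/d_R < 1, the body is inside the Roche limit.

inside; d/d_R ≈ 0.79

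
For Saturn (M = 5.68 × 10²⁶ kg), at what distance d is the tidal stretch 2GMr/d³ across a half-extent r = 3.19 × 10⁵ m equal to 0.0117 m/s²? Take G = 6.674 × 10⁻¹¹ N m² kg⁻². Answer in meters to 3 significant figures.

2GMr/d³ = a_tidal  ⇒  d = (2GMr / a_tidal)^(1/3)
d = (2 × 6.674×10⁻¹¹ × (5.68 × 10²⁶) × (3.19 × 10⁵) / (0.0117))^(1/3)
  = 1.27 × 10⁸ m

1.27 × 10⁸ m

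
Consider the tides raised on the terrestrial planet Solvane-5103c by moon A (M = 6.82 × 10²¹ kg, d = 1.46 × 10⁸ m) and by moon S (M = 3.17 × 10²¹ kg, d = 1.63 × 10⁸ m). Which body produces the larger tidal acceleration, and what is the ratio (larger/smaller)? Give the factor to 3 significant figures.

Tidal stretch scales as M/d³; compute that for each body.
Moon A: (6.82 × 10²¹) / (1.46 × 10⁸)³ = 2.191 × 10⁻³
Moon S: (3.17 × 10²¹) / (1.63 × 10⁸)³ = 7.320 × 10⁻⁴
Ratio (larger/smaller) = 2.99

Moon A, by a factor of ≈ 2.99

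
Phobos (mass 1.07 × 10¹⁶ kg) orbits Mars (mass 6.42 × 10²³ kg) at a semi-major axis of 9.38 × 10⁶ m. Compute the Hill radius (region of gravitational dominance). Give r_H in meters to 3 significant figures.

1.66 × 10⁴ m

r_H ≈ a (m/3M)^(1/3)
    = (9.38 × 10⁶) × (1.07 × 10¹⁶ / (3 × 6.42 × 10²³))^(1/3)
    = 1.66 × 10⁴ m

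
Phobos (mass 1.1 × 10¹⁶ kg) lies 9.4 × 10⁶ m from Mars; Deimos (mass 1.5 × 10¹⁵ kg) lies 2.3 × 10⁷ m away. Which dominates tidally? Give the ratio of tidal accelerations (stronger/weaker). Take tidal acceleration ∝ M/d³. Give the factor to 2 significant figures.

Tidal stretch scales as M/d³; compute that for each body.
Phobos: (1.1 × 10¹⁶) / (9.4 × 10⁶)³ = 1.324 × 10⁻⁵
Deimos: (1.5 × 10¹⁵) / (2.3 × 10⁷)³ = 1.233 × 10⁻⁷
Ratio (larger/smaller) = 110

Phobos, by a factor of ≈ 110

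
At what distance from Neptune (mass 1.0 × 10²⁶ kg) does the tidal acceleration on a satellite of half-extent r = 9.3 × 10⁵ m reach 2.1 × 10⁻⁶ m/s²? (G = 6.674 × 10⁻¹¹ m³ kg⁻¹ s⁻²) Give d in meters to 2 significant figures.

1.8 × 10⁹ m

2GMr/d³ = a_tidal  ⇒  d = (2GMr / a_tidal)^(1/3)
d = (2 × 6.674×10⁻¹¹ × (1.0 × 10²⁶) × (9.3 × 10⁵) / (2.1 × 10⁻⁶))^(1/3)
  = 1.8 × 10⁹ m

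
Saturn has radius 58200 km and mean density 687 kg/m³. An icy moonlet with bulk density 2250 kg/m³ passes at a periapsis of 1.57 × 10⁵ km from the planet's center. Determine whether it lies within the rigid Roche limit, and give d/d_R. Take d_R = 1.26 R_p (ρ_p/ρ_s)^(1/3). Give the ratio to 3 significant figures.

outside; d/d_R ≈ 3.18

d_R = 1.26 × (58200 km) × (687/2250)^(1/3) = 49380 km
d/d_R = (1.57 × 10⁵) / (49380) = 3.18
Since d/d_R > 1, the body is outside the Roche limit.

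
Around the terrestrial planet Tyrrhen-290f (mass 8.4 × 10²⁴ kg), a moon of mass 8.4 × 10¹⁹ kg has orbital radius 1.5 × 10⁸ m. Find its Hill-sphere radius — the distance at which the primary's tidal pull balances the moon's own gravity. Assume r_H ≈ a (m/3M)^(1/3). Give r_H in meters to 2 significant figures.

2.2 × 10⁶ m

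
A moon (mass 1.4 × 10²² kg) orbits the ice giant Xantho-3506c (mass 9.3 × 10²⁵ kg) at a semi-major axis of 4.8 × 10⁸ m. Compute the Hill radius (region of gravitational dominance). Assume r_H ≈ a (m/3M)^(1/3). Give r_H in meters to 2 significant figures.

r_H ≈ a (m/3M)^(1/3)
    = (4.8 × 10⁸) × (1.4 × 10²² / (3 × 9.3 × 10²⁵))^(1/3)
    = 1.8 × 10⁷ m

1.8 × 10⁷ m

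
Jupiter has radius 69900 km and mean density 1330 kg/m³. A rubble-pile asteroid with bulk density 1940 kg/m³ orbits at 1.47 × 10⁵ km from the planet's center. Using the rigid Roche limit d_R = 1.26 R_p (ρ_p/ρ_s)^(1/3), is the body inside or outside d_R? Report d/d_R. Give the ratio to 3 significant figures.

outside; d/d_R ≈ 1.89

d_R = 1.26 × (69900 km) × (1330/1940)^(1/3) = 77660 km
d/d_R = (1.47 × 10⁵) / (77660) = 1.89
Since d/d_R > 1, the body is outside the Roche limit.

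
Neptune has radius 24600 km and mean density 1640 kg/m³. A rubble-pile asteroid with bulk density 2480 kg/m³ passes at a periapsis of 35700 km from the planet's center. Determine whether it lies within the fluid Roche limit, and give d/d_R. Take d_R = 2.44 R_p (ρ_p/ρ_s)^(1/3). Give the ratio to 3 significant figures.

inside; d/d_R ≈ 0.683

d_R = 2.44 × (24600 km) × (1640/2480)^(1/3) = 52290 km
d/d_R = (35700) / (52290) = 0.683
Since d/d_R < 1, the body is inside the Roche limit.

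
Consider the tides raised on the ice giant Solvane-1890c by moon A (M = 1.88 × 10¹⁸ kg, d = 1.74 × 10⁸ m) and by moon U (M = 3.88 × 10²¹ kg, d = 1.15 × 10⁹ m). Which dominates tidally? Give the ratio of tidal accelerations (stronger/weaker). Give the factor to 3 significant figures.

Compare M/d³ for the two perturbers:
Moon A: (1.88 × 10¹⁸) / (1.74 × 10⁸)³ = 3.569 × 10⁻⁷
Moon U: (3.88 × 10²¹) / (1.15 × 10⁹)³ = 2.551 × 10⁻⁶
Ratio (larger/smaller) = 7.15

Moon U, by a factor of ≈ 7.15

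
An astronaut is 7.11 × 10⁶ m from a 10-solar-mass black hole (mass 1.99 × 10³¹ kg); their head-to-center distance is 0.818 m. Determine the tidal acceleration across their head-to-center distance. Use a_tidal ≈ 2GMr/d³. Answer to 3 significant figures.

6.05 m/s²

Since r ≪ d, expand the inverse-square field across one radius to get the leading 2GMr/d³ term.
Δa = 2GMr/d³
   = 2 × (6.674 × 10⁻¹¹) × (1.99 × 10³¹) × (0.818) / (7.11 × 10⁶)³
   = 6.05 m/s²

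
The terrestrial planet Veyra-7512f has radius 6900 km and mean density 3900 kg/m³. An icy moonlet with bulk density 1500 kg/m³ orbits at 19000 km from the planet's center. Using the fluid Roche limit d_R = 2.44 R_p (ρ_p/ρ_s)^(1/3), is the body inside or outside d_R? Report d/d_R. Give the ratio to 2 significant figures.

inside; d/d_R ≈ 0.82

d_R = 2.44 × (6900 km) × (3900/1500)^(1/3) = 23150 km
d/d_R = (19000) / (23150) = 0.82
Since d/d_R < 1, the body is inside the Roche limit.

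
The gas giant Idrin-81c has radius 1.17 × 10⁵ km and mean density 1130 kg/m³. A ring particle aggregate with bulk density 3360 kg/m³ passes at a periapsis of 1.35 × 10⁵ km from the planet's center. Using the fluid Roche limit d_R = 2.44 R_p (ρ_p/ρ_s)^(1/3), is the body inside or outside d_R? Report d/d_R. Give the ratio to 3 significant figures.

inside; d/d_R ≈ 0.680

d_R = 2.44 × (1.17 × 10⁵ km) × (1130/3360)^(1/3) = 1.985 × 10⁵ km
d/d_R = (1.35 × 10⁵) / (1.985 × 10⁵) = 0.680
Since d/d_R < 1, the body is inside the Roche limit.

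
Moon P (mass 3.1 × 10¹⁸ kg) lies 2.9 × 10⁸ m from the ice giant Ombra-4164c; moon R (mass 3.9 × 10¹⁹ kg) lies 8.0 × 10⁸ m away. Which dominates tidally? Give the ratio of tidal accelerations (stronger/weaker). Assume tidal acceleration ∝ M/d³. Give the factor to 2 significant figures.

Moon P, by a factor of ≈ 1.7

The tide-raising term goes as M/d³ (the gradient of a 1/d² field).
Moon P: (3.1 × 10¹⁸) / (2.9 × 10⁸)³ = 1.271 × 10⁻⁷
Moon R: (3.9 × 10¹⁹) / (8.0 × 10⁸)³ = 7.617 × 10⁻⁸
Ratio (larger/smaller) = 1.7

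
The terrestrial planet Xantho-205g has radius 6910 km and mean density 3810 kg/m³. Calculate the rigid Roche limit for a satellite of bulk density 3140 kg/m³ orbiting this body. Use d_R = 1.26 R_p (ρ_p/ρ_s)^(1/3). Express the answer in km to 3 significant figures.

9290 km

d_R = 1.26 × 6910 km × (3810/3140)^(1/3)
    = 9290 km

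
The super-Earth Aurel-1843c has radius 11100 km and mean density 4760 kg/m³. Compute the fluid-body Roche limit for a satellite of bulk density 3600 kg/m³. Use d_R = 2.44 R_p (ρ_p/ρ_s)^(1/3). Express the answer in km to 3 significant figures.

d_R = 2.44 × 11100 km × (4760/3600)^(1/3)
    = 29700 km

29700 km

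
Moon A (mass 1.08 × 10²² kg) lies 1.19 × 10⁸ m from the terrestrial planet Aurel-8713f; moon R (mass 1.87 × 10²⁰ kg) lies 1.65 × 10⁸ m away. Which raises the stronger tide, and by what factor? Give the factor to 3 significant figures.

Tidal acceleration ∝ M/d³, so compare M/d³ for each.
Moon A: (1.08 × 10²²) / (1.19 × 10⁸)³ = 6.409 × 10⁻³
Moon R: (1.87 × 10²⁰) / (1.65 × 10⁸)³ = 4.163 × 10⁻⁵
Ratio (larger/smaller) = 154

Moon A, by a factor of ≈ 154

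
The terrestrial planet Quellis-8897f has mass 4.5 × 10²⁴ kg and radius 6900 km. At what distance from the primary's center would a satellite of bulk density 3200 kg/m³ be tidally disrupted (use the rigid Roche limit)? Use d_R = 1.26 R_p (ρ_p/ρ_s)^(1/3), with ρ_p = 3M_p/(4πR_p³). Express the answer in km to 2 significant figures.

ρ_p = 3M_p/(4πR_p³) = 3 × (4.5 × 10²⁴) / (4π × (6.9 × 10⁶ m)³) = 3300 kg/m³
d_R = 1.26 × 6900 km × (3300/3200)^(1/3)
    = 8800 km

8800 km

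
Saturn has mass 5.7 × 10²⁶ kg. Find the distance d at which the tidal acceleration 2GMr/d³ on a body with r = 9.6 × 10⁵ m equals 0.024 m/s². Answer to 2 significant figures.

1.4 × 10⁸ m

2GMr/d³ = a_tidal  ⇒  d = (2GMr / a_tidal)^(1/3)
d = (2 × 6.674×10⁻¹¹ × (5.7 × 10²⁶) × (9.6 × 10⁵) / (0.024))^(1/3)
  = 1.4 × 10⁸ m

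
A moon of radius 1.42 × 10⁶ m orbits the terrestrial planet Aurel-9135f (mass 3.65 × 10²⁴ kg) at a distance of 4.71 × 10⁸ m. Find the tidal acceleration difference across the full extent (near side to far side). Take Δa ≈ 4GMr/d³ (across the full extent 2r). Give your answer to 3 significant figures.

1.32 × 10⁻⁵ m/s²

a_tidal = 4GMr/d³
        = 4 × (6.674 × 10⁻¹¹) × (3.65 × 10²⁴) × (1.42 × 10⁶) / (4.71 × 10⁸)³
        = 1.32 × 10⁻⁵ m/s²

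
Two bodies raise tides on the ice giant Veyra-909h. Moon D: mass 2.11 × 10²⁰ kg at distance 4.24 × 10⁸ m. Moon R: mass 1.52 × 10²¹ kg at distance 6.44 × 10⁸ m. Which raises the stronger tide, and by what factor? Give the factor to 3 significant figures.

Compare M/d³ for the two perturbers:
Moon D: (2.11 × 10²⁰) / (4.24 × 10⁸)³ = 2.768 × 10⁻⁶
Moon R: (1.52 × 10²¹) / (6.44 × 10⁸)³ = 5.691 × 10⁻⁶
Ratio (larger/smaller) = 2.06

Moon R, by a factor of ≈ 2.06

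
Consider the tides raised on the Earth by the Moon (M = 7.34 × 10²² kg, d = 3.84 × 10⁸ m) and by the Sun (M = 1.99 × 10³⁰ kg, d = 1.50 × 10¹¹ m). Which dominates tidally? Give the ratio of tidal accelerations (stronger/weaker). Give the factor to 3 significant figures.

The Moon, by a factor of ≈ 2.20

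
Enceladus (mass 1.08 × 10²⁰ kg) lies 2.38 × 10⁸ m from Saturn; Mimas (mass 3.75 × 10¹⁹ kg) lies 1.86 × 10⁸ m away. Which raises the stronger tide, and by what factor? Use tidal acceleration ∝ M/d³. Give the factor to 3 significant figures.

Enceladus, by a factor of ≈ 1.37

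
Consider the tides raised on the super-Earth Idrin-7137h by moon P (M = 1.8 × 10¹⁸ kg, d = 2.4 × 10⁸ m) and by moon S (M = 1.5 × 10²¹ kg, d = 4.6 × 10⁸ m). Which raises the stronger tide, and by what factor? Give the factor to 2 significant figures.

Moon S, by a factor of ≈ 120

Tidal stretch scales as M/d³; compute that for each body.
Moon P: (1.8 × 10¹⁸) / (2.4 × 10⁸)³ = 1.302 × 10⁻⁷
Moon S: (1.5 × 10²¹) / (4.6 × 10⁸)³ = 1.541 × 10⁻⁵
Ratio (larger/smaller) = 120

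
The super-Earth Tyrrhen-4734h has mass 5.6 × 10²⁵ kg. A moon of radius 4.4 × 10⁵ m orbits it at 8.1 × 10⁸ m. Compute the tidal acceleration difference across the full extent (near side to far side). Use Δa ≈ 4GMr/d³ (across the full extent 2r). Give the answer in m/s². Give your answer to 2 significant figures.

1.2 × 10⁻⁵ m/s²

Near-to-far spans 2r, so the tidal difference is twice the near-to-center value: 4GMr/d³.
a_tidal = 4GMr/d³
        = 4 × (6.674 × 10⁻¹¹) × (5.6 × 10²⁵) × (4.4 × 10⁵) / (8.1 × 10⁸)³
        = 1.2 × 10⁻⁵ m/s²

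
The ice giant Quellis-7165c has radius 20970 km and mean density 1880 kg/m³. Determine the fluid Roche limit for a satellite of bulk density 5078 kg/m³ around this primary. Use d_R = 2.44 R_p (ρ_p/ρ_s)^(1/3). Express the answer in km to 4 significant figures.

d_R = 2.44 × 20970 km × (1880/5078)^(1/3)
    = 36740 km

36740 km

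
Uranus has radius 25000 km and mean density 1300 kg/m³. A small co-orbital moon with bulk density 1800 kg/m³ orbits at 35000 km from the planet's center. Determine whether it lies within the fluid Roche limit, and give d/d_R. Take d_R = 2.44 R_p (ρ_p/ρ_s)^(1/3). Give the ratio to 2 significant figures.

inside; d/d_R ≈ 0.64

d_R = 2.44 × (25000 km) × (1300/1800)^(1/3) = 54730 km
d/d_R = (35000) / (54730) = 0.64
Since d/d_R < 1, the body is inside the Roche limit.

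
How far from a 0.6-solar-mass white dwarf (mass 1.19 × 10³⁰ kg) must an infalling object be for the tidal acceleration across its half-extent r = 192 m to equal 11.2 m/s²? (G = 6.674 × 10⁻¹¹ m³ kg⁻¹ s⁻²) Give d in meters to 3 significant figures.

1.40 × 10⁷ m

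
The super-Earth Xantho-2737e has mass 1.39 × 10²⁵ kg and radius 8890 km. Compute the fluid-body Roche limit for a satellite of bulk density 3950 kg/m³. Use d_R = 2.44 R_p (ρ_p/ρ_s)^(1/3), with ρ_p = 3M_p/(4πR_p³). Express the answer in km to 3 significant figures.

23000 km

ρ_p = 3M_p/(4πR_p³) = 3 × (1.39 × 10²⁵) / (4π × (8.89 × 10⁶ m)³) = 4720 kg/m³
d_R = 2.44 × 8890 km × (4720/3950)^(1/3)
    = 23000 km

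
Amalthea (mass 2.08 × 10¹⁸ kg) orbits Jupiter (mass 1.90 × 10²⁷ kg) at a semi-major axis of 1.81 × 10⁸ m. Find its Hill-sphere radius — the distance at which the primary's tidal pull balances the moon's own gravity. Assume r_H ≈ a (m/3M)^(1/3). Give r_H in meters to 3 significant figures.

r_H ≈ a (m/3M)^(1/3)
    = (1.81 × 10⁸) × (2.08 × 10¹⁸ / (3 × 1.90 × 10²⁷))^(1/3)
    = 1.29 × 10⁵ m

1.29 × 10⁵ m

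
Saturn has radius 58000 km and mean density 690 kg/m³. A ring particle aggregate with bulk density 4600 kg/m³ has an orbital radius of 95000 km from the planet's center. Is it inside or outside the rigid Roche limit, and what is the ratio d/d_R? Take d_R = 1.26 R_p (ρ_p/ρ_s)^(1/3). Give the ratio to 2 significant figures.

d_R = 1.26 × (58000 km) × (690/4600)^(1/3) = 38830 km
d/d_R = (95000) / (38830) = 2.4
Since d/d_R > 1, the body is outside the Roche limit.

outside; d/d_R ≈ 2.4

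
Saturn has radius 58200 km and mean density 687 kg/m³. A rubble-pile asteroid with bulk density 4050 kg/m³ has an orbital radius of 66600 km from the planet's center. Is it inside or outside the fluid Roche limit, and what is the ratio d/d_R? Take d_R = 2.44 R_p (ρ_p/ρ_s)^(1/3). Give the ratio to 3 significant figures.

inside; d/d_R ≈ 0.847

d_R = 2.44 × (58200 km) × (687/4050)^(1/3) = 78610 km
d/d_R = (66600) / (78610) = 0.847
Since d/d_R < 1, the body is inside the Roche limit.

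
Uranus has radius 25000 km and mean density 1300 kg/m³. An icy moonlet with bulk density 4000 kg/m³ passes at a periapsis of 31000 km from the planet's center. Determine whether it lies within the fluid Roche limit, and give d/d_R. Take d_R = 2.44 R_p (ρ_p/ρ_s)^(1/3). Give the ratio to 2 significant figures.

inside; d/d_R ≈ 0.74

d_R = 2.44 × (25000 km) × (1300/4000)^(1/3) = 41940 km
d/d_R = (31000) / (41940) = 0.74
Since d/d_R < 1, the body is inside the Roche limit.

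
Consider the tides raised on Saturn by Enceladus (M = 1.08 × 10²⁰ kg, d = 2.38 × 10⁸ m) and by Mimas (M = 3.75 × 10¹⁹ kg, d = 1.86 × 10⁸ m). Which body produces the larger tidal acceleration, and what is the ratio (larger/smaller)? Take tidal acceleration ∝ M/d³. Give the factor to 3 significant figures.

Enceladus, by a factor of ≈ 1.37

Tidal acceleration ∝ M/d³, so compare M/d³ for each.
Enceladus: (1.08 × 10²⁰) / (2.38 × 10⁸)³ = 8.011 × 10⁻⁶
Mimas: (3.75 × 10¹⁹) / (1.86 × 10⁸)³ = 5.828 × 10⁻⁶
Ratio (larger/smaller) = 1.37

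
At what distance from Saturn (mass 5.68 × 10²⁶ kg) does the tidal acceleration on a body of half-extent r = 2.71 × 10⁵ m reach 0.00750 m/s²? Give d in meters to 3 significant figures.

1.40 × 10⁸ m

2GMr/d³ = a_tidal  ⇒  d = (2GMr / a_tidal)^(1/3)
d = (2 × 6.674×10⁻¹¹ × (5.68 × 10²⁶) × (2.71 × 10⁵) / (0.00750))^(1/3)
  = 1.40 × 10⁸ m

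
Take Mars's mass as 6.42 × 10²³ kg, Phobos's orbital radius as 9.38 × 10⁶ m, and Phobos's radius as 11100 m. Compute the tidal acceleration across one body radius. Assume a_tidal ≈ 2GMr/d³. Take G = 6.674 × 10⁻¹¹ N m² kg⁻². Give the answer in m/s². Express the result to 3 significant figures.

1.15 × 10⁻³ m/s²

Δa = 2GMr/d³
   = 2 × (6.674 × 10⁻¹¹) × (6.42 × 10²³) × (11100) / (9.38 × 10⁶)³
   = 1.15 × 10⁻³ m/s²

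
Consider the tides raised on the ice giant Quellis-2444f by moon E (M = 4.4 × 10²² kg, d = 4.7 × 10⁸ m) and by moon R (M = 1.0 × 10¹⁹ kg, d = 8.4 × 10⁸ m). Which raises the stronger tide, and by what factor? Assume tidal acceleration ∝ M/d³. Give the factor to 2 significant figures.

Tidal acceleration ∝ M/d³, so compare M/d³ for each.
Moon E: (4.4 × 10²²) / (4.7 × 10⁸)³ = 4.238 × 10⁻⁴
Moon R: (1.0 × 10¹⁹) / (8.4 × 10⁸)³ = 1.687 × 10⁻⁸
Ratio (larger/smaller) = 25000

Moon E, by a factor of ≈ 25000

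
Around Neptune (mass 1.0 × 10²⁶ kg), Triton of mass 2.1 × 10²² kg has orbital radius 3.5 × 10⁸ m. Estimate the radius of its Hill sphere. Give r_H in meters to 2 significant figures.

1.4 × 10⁷ m

r_H ≈ a (m/3M)^(1/3)
    = (3.5 × 10⁸) × (2.1 × 10²² / (3 × 1.0 × 10²⁶))^(1/3)
    = 1.4 × 10⁷ m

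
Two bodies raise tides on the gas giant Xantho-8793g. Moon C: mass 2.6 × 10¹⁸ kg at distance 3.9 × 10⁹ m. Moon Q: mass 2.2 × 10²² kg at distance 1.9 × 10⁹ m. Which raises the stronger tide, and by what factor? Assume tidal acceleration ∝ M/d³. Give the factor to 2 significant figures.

Moon Q, by a factor of ≈ 73000

Tidal acceleration ∝ M/d³, so compare M/d³ for each.
Moon C: (2.6 × 10¹⁸) / (3.9 × 10⁹)³ = 4.383 × 10⁻¹¹
Moon Q: (2.2 × 10²²) / (1.9 × 10⁹)³ = 3.207 × 10⁻⁶
Ratio (larger/smaller) = 73000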